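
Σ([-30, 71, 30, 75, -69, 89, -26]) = (-30) + 71 + 30 + 75 + (-69) + 89 + (-26)
= 140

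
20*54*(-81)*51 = -4461480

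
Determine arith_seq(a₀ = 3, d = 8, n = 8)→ [3, 11, 19, 27, 35, 43, 51, 59]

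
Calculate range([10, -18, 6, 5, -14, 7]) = 28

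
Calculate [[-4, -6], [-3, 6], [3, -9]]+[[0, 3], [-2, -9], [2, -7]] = [[-4, -3], [-5, -3], [5, -16]]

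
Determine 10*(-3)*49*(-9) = 13230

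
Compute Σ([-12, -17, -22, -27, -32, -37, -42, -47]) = (-12) + (-17) + (-22) + (-27) + (-32) + (-37) + (-42) + (-47)
= -236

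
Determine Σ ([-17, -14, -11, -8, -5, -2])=(-17) + (-14) + (-11) + (-8) + (-5) + (-2)
= -57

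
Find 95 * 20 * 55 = 104500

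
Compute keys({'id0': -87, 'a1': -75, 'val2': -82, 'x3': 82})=['id0', 'a1', 'val2', 'x3']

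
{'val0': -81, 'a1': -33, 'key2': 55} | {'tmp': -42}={'val0': -81, 'a1': -33, 'key2': 55, 'tmp': -42}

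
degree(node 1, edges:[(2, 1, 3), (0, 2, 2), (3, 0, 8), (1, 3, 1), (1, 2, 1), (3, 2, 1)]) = 3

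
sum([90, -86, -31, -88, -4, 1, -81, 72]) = 90 + (-86) + (-31) + (-88) + (-4) + 1 + (-81) + 72
= -127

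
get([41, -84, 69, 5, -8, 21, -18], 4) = -8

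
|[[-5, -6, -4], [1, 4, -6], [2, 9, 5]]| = -272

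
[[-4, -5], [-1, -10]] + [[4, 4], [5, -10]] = [[0, -1], [4, -20]]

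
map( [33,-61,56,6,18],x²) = [1089, 3721, 3136, 36, 324]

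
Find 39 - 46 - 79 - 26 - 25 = -137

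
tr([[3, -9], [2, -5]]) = -2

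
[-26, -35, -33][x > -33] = [-26]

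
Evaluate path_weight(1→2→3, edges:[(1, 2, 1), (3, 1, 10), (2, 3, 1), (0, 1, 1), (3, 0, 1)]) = 2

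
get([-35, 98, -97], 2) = -97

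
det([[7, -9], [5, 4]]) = (7)*(4) - (-9)*(5)
= 73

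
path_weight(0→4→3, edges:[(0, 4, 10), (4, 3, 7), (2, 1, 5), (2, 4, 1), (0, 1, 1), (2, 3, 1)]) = 17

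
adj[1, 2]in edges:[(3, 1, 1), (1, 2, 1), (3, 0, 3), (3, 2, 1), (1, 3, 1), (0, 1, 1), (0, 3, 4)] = 1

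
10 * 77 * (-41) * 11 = -347270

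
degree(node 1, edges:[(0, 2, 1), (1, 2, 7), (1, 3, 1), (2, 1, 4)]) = 3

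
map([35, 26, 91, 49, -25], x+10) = 35+10=45, 26+10=36, 91+10=101, 49+10=59, -25+10=-15
= [45, 36, 101, 59, -15]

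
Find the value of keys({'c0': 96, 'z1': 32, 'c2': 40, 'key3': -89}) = ['c0', 'z1', 'c2', 'key3']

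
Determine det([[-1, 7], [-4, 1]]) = (-1)*(1) - (7)*(-4)
= 27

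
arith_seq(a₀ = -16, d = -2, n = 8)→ [-16, -18, -20, -22, -24, -26, -28, -30]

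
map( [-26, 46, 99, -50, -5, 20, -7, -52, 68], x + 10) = [-16, 56, 109, -40, 5, 30, 3, -42, 78]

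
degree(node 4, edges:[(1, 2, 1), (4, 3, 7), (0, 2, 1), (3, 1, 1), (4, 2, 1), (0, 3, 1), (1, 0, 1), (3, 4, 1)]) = incident: (4,3), (4,2), (3,4)
= 3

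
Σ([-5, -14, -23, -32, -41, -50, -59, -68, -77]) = (-5) + (-14) + (-23) + (-32) + (-41) + (-50) + (-59) + (-68) + (-77)
= -369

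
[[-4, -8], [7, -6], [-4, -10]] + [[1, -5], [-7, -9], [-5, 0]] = [[-3, -13], [0, -15], [-9, -10]]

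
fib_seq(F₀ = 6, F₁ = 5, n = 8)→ [6, 5, 11, 16, 27, 43, 70, 113]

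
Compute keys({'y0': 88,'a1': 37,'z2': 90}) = ['y0', 'a1', 'z2']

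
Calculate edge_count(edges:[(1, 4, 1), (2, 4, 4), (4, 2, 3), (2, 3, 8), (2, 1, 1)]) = 5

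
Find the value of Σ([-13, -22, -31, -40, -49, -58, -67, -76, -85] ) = -441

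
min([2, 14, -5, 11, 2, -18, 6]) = -18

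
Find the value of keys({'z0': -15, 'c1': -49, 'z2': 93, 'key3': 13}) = ['z0', 'c1', 'z2', 'key3']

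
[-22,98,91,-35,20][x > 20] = [98, 91]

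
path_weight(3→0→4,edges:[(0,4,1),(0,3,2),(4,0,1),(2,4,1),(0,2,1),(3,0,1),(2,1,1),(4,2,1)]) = w(3→0)=1 + w(0→4)=1
= 2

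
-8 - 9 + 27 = 10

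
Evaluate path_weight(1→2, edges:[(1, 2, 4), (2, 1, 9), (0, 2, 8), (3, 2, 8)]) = 4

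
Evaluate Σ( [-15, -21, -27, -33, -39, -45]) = (-15) + (-21) + (-27) + (-33) + (-39) + (-45)
= -180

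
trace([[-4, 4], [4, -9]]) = -13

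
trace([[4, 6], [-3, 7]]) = 11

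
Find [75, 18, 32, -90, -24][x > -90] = [75, 18, 32, -24]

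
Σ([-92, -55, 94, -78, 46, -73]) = (-92) + (-55) + 94 + (-78) + 46 + (-73)
= -158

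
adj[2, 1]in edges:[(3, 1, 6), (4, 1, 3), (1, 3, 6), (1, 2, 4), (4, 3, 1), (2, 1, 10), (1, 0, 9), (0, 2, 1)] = 10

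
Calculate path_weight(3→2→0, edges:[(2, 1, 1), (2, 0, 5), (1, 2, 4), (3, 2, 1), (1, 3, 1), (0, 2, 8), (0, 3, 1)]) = w(3→2)=1 + w(2→0)=5
= 6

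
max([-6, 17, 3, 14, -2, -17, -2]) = 17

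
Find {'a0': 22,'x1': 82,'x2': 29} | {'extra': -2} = {'a0': 22, 'x1': 82, 'x2': 29, 'extra': -2}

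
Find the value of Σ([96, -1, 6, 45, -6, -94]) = 96 + (-1) + 6 + 45 + (-6) + (-94)
= 46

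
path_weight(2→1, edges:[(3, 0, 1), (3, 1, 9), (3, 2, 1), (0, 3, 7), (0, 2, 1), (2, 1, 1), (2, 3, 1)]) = 1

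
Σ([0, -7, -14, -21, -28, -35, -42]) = 0 + (-7) + (-14) + (-21) + (-28) + (-35) + (-42)
= -147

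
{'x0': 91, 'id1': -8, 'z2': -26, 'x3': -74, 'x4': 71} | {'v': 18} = {'x0': 91, 'id1': -8, 'z2': -26, 'x3': -74, 'x4': 71, 'v': 18}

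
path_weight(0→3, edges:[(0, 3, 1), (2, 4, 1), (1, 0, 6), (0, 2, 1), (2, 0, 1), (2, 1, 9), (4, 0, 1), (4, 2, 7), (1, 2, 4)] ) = 1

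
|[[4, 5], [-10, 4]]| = (4)*(4) - (5)*(-10)
= 66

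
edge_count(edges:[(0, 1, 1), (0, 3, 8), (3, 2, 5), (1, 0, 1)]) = 4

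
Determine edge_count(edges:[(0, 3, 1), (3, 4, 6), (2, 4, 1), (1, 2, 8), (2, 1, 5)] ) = 5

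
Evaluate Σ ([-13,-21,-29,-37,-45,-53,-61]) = (-13) + (-21) + (-29) + (-37) + (-45) + (-53) + (-61)
= -259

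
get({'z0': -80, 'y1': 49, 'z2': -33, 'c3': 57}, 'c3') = 57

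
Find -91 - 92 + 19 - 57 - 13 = -234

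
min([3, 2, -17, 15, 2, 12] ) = -17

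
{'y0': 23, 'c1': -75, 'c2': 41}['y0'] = 23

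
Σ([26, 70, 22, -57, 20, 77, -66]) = 26 + 70 + 22 + (-57) + 20 + 77 + (-66)
= 92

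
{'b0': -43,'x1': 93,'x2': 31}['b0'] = -43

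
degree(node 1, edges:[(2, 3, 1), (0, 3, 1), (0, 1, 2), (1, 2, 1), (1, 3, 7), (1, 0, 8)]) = incident: (0,1), (1,2), (1,3), (1,0)
= 4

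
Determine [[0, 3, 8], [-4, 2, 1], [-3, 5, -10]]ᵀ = [[0, -4, -3], [3, 2, 5], [8, 1, -10]]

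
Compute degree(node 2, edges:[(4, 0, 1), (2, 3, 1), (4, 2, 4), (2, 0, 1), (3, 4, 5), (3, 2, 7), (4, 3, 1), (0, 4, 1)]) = 4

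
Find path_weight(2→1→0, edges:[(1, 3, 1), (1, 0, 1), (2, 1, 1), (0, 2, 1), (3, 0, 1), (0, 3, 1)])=2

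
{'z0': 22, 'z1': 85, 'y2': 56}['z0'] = 22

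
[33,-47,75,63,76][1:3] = [-47, 75]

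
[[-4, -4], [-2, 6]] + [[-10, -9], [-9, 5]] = [[-14, -13], [-11, 11]]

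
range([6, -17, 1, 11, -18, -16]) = 29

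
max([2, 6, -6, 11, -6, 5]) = 11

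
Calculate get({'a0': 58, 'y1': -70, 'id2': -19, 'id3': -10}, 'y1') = -70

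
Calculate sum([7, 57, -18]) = 46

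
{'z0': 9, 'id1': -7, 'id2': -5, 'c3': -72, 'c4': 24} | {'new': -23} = {'z0': 9, 'id1': -7, 'id2': -5, 'c3': -72, 'c4': 24, 'new': -23}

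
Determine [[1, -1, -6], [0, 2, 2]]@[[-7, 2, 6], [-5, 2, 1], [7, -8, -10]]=C[0][0] = (1)*(-7) + (-1)*(-5) + (-6)*(7) = -44
C[0][1] = (1)*(2) + (-1)*(2) + (-6)*(-8) = 48
C[0][2] = (1)*(6) + (-1)*(1) + (-6)*(-10) = 65
C[1][0] = (0)*(-7) + (2)*(-5) + (2)*(7) = 4
C[1][1] = (0)*(2) + (2)*(2) + (2)*(-8) = -12
C[1][2] = (0)*(6) + (2)*(1) + (2)*(-10) = -18
= [[-44, 48, 65], [4, -12, -18]]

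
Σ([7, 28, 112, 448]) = 595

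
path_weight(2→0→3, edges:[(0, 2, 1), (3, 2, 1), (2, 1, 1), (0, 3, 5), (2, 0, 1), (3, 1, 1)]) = 6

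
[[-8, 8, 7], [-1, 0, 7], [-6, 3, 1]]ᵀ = [[-8, -1, -6], [8, 0, 3], [7, 7, 1]]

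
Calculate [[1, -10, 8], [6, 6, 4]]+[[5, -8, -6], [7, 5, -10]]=[[6, -18, 2], [13, 11, -6]]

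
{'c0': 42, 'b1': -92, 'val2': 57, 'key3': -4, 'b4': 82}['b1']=-92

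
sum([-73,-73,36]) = (-73) + (-73) + 36
= -110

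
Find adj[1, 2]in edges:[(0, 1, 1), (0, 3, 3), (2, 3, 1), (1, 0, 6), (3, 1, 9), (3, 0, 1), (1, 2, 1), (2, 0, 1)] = 1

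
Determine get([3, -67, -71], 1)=-67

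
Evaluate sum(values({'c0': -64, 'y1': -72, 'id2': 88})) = -48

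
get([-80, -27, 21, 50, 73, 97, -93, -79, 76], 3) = 50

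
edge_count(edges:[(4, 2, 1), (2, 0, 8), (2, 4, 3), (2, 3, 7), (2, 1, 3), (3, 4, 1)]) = 6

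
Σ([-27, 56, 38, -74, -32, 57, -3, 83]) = 98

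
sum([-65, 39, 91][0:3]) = 65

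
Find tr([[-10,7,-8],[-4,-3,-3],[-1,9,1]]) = diagonal: (-10) + (-3) + 1
= -12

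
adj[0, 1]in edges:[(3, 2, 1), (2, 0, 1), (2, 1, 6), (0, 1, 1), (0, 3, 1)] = 1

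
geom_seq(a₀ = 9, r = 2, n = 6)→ [9, 18, 36, 72, 144, 288]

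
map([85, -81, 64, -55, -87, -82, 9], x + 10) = [95, -71, 74, -45, -77, -72, 19]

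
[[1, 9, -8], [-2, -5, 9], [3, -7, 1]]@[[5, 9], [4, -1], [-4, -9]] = C[0][0] = (1)*(5) + (9)*(4) + (-8)*(-4) = 73
C[0][1] = (1)*(9) + (9)*(-1) + (-8)*(-9) = 72
C[1][0] = (-2)*(5) + (-5)*(4) + (9)*(-4) = -66
C[1][1] = (-2)*(9) + (-5)*(-1) + (9)*(-9) = -94
C[2][0] = (3)*(5) + (-7)*(4) + (1)*(-4) = -17
C[2][1] = (3)*(9) + (-7)*(-1) + (1)*(-9) = 25
= [[73, 72], [-66, -94], [-17, 25]]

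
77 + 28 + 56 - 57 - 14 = 90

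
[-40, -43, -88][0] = -40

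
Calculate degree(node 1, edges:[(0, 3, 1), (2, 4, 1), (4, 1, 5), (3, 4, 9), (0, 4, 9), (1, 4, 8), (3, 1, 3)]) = incident: (4,1), (1,4), (3,1)
= 3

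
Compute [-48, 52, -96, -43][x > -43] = [52]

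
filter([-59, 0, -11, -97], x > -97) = keep x where x > -97: -59✓, 0✓, -11✓, -97✗
= [-59, 0, -11]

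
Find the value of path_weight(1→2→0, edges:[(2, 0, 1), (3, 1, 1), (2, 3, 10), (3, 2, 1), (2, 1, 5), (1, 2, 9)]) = 10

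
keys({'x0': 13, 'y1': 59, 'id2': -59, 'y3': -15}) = ['x0', 'y1', 'id2', 'y3']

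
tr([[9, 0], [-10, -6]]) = 3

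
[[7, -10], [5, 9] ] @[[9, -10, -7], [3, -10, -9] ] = [[33, 30, 41], [72, -140, -116]]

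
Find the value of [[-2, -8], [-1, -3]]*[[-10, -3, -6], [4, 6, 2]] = C[0][0] = (-2)*(-10) + (-8)*(4) = -12
C[0][1] = (-2)*(-3) + (-8)*(6) = -42
C[0][2] = (-2)*(-6) + (-8)*(2) = -4
C[1][0] = (-1)*(-10) + (-3)*(4) = -2
C[1][1] = (-1)*(-3) + (-3)*(6) = -15
C[1][2] = (-1)*(-6) + (-3)*(2) = 0
= [[-12, -42, -4], [-2, -15, 0]]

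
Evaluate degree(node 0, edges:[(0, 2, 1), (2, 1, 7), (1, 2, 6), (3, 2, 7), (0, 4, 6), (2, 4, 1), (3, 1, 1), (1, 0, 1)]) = 3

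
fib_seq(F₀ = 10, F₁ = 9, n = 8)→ [10, 9, 19, 28, 47, 75, 122, 197]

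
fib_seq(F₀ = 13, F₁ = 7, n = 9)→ F_2 = F_1 + F_0 = 20
F_3 = F_2 + F_1 = 27
F_4 = F_3 + F_2 = 47
...
= [13, 7, 20, 27, 47, 74, 121, 195, 316]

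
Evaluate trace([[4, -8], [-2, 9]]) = 13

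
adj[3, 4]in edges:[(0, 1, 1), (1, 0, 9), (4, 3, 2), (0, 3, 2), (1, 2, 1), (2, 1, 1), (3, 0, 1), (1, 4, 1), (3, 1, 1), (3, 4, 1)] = 1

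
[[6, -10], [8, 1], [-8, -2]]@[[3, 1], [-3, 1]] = C[0][0] = (6)*(3) + (-10)*(-3) = 48
C[0][1] = (6)*(1) + (-10)*(1) = -4
C[1][0] = (8)*(3) + (1)*(-3) = 21
C[1][1] = (8)*(1) + (1)*(1) = 9
C[2][0] = (-8)*(3) + (-2)*(-3) = -18
C[2][1] = (-8)*(1) + (-2)*(1) = -10
= [[48, -4], [21, 9], [-18, -10]]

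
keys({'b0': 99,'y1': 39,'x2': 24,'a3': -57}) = ['b0', 'y1', 'x2', 'a3']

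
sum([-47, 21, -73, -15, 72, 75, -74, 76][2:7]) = -15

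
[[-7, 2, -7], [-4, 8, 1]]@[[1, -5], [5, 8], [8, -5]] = [[-53, 86], [44, 79]]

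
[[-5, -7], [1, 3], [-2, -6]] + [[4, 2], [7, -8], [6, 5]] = [[-1, -5], [8, -5], [4, -1]]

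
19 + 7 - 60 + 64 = 30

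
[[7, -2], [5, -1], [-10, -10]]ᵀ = [[7, 5, -10], [-2, -1, -10]]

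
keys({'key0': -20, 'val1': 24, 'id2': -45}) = ['key0', 'val1', 'id2']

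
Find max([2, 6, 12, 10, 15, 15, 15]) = 15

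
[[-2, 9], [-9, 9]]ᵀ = [[-2, -9], [9, 9]]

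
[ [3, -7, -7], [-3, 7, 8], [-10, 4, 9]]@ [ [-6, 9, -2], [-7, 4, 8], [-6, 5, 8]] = C[0][0] = (3)*(-6) + (-7)*(-7) + (-7)*(-6) = 73
C[0][1] = (3)*(9) + (-7)*(4) + (-7)*(5) = -36
C[0][2] = (3)*(-2) + (-7)*(8) + (-7)*(8) = -118
C[1][0] = (-3)*(-6) + (7)*(-7) + (8)*(-6) = -79
C[1][1] = (-3)*(9) + (7)*(4) + (8)*(5) = 41
C[1][2] = (-3)*(-2) + (7)*(8) + (8)*(8) = 126
... (3 more cells)
= [[73, -36, -118], [-79, 41, 126], [-22, -29, 124]]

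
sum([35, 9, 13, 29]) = 35 + 9 + 13 + 29
= 86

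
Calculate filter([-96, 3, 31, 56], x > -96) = [3, 31, 56]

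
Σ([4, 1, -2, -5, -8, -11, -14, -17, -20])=4 + 1 + (-2) + (-5) + (-8) + (-11) + (-14) + (-17) + (-20)
= -72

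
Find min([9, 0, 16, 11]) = 0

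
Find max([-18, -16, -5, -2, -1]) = -1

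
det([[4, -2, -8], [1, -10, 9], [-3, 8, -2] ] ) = (1)*(4)*det([[-10, 9], [8, -2]]) + (-1)*(-2)*det([[1, 9], [-3, -2]]) + (1)*(-8)*det([[1, -10], [-3, 8]])
= -208 + 50 + 176
= 18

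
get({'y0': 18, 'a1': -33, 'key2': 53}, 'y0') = 18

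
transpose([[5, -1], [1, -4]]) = [[5, 1], [-1, -4]]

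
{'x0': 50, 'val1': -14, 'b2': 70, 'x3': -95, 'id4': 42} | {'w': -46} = {'x0': 50, 'val1': -14, 'b2': 70, 'x3': -95, 'id4': 42, 'w': -46}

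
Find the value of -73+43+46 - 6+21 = 31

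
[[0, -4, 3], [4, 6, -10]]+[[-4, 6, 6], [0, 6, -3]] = [[-4, 2, 9], [4, 12, -13]]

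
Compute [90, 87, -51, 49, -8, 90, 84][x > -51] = [90, 87, 49, -8, 90, 84]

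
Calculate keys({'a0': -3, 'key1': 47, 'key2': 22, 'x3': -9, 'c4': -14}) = ['a0', 'key1', 'key2', 'x3', 'c4']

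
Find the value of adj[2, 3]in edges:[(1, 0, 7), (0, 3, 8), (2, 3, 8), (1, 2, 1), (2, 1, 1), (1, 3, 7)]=8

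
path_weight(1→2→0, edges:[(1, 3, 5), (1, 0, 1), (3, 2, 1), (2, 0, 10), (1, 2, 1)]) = w(1→2)=1 + w(2→0)=10
= 11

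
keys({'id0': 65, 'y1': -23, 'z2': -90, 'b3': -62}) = ['id0', 'y1', 'z2', 'b3']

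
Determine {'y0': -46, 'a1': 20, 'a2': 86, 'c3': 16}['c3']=16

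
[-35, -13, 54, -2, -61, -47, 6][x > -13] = keep x where x > -13: -35✗, -13✗, 54✓, -2✓, -61✗, -47✗, 6✓
= [54, -2, 6]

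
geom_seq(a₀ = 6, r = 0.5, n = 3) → [6.0, 3.0, 1.5]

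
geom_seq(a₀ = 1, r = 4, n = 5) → a_0 = 1*4^0 = 1
a_1 = 1*4^1 = 4
a_2 = 1*4^2 = 16
...
= [1, 4, 16, 64, 256]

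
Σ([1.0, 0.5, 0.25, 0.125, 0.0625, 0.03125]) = 1.0 + 0.5 + 0.25 + 0.125 + 0.0625 + 0.03125
= 1.96875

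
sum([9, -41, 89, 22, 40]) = 9 + (-41) + 89 + 22 + 40
= 119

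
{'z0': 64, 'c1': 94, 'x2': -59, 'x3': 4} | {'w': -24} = {'z0': 64, 'c1': 94, 'x2': -59, 'x3': 4, 'w': -24}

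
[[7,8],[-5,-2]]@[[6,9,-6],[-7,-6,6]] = [[-14, 15, 6], [-16, -33, 18]]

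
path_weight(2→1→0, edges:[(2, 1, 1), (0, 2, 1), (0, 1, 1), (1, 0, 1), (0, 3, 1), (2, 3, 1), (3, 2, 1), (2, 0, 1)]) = 2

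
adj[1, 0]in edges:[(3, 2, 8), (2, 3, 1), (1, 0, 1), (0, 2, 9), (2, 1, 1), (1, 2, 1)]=1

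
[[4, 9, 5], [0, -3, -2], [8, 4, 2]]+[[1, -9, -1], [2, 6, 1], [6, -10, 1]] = [[5, 0, 4], [2, 3, -1], [14, -6, 3]]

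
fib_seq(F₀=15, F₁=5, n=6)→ [15, 5, 20, 25, 45, 70]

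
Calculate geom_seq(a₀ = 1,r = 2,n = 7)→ a_0 = 1*2^0 = 1
a_1 = 1*2^1 = 2
a_2 = 1*2^2 = 4
...
= [1, 2, 4, 8, 16, 32, 64]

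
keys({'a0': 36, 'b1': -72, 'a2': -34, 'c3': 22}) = ['a0', 'b1', 'a2', 'c3']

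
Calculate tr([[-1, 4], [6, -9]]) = diagonal: (-1) + (-9)
= -10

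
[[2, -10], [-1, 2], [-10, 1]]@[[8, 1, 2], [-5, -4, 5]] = [[66, 42, -46], [-18, -9, 8], [-85, -14, -15]]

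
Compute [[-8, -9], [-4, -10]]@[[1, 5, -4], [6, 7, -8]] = [[-62, -103, 104], [-64, -90, 96]]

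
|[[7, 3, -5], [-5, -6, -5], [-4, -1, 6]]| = -42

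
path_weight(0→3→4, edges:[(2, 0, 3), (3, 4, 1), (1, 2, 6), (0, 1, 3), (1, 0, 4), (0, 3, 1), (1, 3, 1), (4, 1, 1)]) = 2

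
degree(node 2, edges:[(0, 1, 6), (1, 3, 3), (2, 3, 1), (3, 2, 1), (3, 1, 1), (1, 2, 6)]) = incident: (2,3), (3,2), (1,2)
= 3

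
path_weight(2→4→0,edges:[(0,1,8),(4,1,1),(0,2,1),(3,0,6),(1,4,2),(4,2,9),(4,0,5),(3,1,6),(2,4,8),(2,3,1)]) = w(2→4)=8 + w(4→0)=5
= 13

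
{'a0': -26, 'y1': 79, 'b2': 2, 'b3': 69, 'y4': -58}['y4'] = -58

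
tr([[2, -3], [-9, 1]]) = 3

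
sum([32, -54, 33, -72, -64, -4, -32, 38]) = 32 + (-54) + 33 + (-72) + (-64) + (-4) + (-32) + 38
= -123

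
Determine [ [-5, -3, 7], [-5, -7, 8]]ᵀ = [[-5, -5], [-3, -7], [7, 8]]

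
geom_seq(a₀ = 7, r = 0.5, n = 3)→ [7.0, 3.5, 1.75]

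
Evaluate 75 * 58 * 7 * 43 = 1309350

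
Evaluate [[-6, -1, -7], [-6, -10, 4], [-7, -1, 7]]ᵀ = [[-6, -6, -7], [-1, -10, -1], [-7, 4, 7]]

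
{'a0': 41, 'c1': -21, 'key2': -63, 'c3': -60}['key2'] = -63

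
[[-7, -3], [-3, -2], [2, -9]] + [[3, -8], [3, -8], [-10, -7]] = [[-4, -11], [0, -10], [-8, -16]]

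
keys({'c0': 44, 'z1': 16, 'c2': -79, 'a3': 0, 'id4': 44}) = ['c0', 'z1', 'c2', 'a3', 'id4']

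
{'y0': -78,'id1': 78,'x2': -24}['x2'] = -24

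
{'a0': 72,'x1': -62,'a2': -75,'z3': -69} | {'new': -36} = {'a0': 72, 'x1': -62, 'a2': -75, 'z3': -69, 'new': -36}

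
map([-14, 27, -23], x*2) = [-28, 54, -46]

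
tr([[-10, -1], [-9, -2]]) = diagonal: (-10) + (-2)
= -12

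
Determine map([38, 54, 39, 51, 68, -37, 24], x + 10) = 38+10=48, 54+10=64, 39+10=49, 51+10=61, 68+10=78, -37+10=-27, 24+10=34
= [48, 64, 49, 61, 78, -27, 34]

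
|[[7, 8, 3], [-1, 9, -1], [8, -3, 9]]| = (1)*(7)*det([[9, -1], [-3, 9]]) + (-1)*(8)*det([[-1, -1], [8, 9]]) + (1)*(3)*det([[-1, 9], [8, -3]])
= 546 + 8 + -207
= 347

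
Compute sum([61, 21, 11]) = 61 + 21 + 11
= 93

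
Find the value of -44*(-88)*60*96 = 22302720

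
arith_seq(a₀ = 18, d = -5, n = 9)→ a_0 = 18 + 0*-5 = 18
a_1 = 18 + 1*-5 = 13
a_2 = 18 + 2*-5 = 8
...
= [18, 13, 8, 3, -2, -7, -12, -17, -22]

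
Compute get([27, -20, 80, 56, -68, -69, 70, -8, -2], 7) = -8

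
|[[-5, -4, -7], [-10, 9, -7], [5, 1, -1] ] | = 575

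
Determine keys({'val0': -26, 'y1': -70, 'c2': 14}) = ['val0', 'y1', 'c2']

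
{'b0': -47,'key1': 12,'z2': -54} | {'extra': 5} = {'b0': -47, 'key1': 12, 'z2': -54, 'extra': 5}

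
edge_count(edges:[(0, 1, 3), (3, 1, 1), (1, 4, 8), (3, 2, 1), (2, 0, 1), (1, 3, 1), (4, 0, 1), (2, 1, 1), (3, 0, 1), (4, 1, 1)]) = 10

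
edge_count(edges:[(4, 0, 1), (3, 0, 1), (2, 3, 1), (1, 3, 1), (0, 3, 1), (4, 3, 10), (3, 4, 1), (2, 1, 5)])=8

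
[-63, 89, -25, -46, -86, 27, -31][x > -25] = keep x where x > -25: -63✗, 89✓, -25✗, -46✗, -86✗, 27✓, -31✗
= [89, 27]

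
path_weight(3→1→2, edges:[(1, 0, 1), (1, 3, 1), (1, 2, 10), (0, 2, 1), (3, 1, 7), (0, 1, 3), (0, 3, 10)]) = 17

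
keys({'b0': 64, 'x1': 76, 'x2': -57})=['b0', 'x1', 'x2']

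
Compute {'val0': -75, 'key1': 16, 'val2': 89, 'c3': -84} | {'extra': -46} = {'val0': -75, 'key1': 16, 'val2': 89, 'c3': -84, 'extra': -46}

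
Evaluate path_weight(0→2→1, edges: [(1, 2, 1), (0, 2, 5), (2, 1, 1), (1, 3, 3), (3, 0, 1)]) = w(0→2)=5 + w(2→1)=1
= 6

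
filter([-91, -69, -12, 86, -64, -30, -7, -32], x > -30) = [-12, 86, -7]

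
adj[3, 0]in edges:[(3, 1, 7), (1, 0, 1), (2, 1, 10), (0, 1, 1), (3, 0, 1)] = 1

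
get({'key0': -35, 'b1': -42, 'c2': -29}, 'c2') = -29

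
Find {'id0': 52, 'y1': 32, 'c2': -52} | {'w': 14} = {'id0': 52, 'y1': 32, 'c2': -52, 'w': 14}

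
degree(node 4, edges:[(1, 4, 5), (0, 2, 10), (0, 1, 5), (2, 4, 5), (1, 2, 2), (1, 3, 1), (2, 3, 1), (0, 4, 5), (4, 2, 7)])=4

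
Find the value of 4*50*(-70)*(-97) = 1358000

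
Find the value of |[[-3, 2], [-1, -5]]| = 17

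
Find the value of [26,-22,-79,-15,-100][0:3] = [26, -22, -79]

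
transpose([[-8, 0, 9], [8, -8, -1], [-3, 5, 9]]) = [[-8, 8, -3], [0, -8, 5], [9, -1, 9]]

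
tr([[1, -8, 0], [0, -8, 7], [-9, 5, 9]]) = diagonal: 1 + (-8) + 9
= 2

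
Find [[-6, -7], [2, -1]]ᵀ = [[-6, 2], [-7, -1]]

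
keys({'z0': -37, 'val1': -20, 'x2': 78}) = ['z0', 'val1', 'x2']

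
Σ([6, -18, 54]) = 6 + -18 + 54
= 42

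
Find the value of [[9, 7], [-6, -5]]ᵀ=[[9, -6], [7, -5]]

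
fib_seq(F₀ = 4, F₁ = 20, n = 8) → [4, 20, 24, 44, 68, 112, 180, 292]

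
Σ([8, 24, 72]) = 104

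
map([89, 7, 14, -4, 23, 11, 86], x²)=(89)²=7921, (7)²=49, (14)²=196, (-4)²=16, (23)²=529, (11)²=121, (86)²=7396
= [7921, 49, 196, 16, 529, 121, 7396]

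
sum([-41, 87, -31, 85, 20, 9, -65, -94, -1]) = (-41) + 87 + (-31) + 85 + 20 + 9 + (-65) + (-94) + (-1)
= -31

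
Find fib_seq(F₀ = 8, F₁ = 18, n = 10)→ F_2 = F_1 + F_0 = 26
F_3 = F_2 + F_1 = 44
F_4 = F_3 + F_2 = 70
...
= [8, 18, 26, 44, 70, 114, 184, 298, 482, 780]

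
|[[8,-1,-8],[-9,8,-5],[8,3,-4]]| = 668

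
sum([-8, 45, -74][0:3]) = -37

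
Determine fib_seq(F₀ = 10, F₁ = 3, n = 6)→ F_2 = F_1 + F_0 = 13
F_3 = F_2 + F_1 = 16
F_4 = F_3 + F_2 = 29
...
= [10, 3, 13, 16, 29, 45]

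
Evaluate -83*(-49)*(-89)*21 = -7601223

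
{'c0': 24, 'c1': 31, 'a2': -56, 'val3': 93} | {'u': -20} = {'c0': 24, 'c1': 31, 'a2': -56, 'val3': 93, 'u': -20}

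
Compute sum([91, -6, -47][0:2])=85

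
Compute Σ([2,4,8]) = 14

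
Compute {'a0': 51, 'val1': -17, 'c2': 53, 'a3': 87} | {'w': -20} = {'a0': 51, 'val1': -17, 'c2': 53, 'a3': 87, 'w': -20}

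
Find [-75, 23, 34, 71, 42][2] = 34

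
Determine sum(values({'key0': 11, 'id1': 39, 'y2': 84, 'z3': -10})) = 124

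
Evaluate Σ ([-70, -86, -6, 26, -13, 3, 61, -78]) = -163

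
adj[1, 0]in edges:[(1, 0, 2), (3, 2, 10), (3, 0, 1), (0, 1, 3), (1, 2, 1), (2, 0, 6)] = 2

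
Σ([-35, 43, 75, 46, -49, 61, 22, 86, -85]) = 164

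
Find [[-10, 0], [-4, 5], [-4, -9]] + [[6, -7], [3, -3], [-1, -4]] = [[-4, -7], [-1, 2], [-5, -13]]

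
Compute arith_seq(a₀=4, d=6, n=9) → a_0 = 4 + 0*6 = 4
a_1 = 4 + 1*6 = 10
a_2 = 4 + 2*6 = 16
...
= [4, 10, 16, 22, 28, 34, 40, 46, 52]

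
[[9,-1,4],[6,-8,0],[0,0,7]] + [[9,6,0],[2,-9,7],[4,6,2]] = [[18, 5, 4], [8, -17, 7], [4, 6, 9]]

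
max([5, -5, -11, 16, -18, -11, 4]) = 16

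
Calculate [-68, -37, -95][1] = -37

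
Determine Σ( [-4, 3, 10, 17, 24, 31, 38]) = 119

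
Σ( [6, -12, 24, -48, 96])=6 + -12 + 24 + -48 + 96
= 66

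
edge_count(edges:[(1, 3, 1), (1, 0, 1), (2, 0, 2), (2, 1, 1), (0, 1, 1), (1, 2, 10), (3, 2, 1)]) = 7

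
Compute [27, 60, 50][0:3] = [27, 60, 50]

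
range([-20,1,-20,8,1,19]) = 39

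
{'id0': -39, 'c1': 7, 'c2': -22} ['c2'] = -22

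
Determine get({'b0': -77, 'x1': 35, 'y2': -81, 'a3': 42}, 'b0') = -77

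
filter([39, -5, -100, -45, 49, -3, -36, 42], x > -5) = [39, 49, -3, 42]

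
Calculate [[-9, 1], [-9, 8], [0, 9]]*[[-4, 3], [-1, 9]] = [[35, -18], [28, 45], [-9, 81]]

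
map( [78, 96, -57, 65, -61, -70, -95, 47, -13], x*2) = 78*2=156, 96*2=192, -57*2=-114, 65*2=130, -61*2=-122, -70*2=-140, -95*2=-190, 47*2=94, -13*2=-26
= [156, 192, -114, 130, -122, -140, -190, 94, -26]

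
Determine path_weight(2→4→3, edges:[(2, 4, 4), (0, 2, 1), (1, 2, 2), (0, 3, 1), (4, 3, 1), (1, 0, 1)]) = 5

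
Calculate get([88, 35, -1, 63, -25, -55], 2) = -1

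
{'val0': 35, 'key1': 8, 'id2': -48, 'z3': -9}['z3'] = -9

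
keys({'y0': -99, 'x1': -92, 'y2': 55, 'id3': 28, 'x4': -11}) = ['y0', 'x1', 'y2', 'id3', 'x4']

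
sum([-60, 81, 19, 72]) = (-60) + 81 + 19 + 72
= 112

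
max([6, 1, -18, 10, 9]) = 10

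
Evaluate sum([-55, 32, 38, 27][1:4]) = slice → [32, 38, 27]
32 + 38 + 27
= 97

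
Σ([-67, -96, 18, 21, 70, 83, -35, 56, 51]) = (-67) + (-96) + 18 + 21 + 70 + 83 + (-35) + 56 + 51
= 101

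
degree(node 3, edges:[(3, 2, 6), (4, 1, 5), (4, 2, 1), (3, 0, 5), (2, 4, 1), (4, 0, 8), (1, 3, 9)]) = incident: (3,2), (3,0), (1,3)
= 3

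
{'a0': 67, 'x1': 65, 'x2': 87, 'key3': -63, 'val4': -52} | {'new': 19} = {'a0': 67, 'x1': 65, 'x2': 87, 'key3': -63, 'val4': -52, 'new': 19}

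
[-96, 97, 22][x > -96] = [97, 22]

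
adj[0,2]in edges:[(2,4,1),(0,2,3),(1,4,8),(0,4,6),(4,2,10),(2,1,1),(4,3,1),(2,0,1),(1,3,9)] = 3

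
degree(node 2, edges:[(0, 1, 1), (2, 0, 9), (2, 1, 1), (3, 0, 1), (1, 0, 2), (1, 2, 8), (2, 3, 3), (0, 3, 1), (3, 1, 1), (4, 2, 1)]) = 5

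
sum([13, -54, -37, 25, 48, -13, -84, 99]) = -3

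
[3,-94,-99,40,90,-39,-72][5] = -39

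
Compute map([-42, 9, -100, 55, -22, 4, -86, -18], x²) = (-42)²=1764, (9)²=81, (-100)²=10000, (55)²=3025, (-22)²=484, (4)²=16, (-86)²=7396, (-18)²=324
= [1764, 81, 10000, 3025, 484, 16, 7396, 324]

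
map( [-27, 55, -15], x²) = (-27)²=729, (55)²=3025, (-15)²=225
= [729, 3025, 225]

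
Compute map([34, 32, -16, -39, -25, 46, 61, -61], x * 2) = 34*2=68, 32*2=64, -16*2=-32, -39*2=-78, -25*2=-50, 46*2=92, 61*2=122, -61*2=-122
= [68, 64, -32, -78, -50, 92, 122, -122]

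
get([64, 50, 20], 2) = 20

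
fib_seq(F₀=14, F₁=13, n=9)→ [14, 13, 27, 40, 67, 107, 174, 281, 455]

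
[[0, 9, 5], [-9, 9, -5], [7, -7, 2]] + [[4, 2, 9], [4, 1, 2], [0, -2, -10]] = [[4, 11, 14], [-5, 10, -3], [7, -9, -8]]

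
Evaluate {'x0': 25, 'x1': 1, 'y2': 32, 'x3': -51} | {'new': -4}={'x0': 25, 'x1': 1, 'y2': 32, 'x3': -51, 'new': -4}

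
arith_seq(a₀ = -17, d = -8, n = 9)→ [-17, -25, -33, -41, -49, -57, -65, -73, -81]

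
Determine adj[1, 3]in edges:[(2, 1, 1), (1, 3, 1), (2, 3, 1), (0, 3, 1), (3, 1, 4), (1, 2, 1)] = 1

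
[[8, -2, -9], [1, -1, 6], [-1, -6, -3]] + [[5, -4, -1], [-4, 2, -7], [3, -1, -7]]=[[13, -6, -10], [-3, 1, -1], [2, -7, -10]]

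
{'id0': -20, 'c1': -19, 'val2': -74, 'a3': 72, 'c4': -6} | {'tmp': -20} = {'id0': -20, 'c1': -19, 'val2': -74, 'a3': 72, 'c4': -6, 'tmp': -20}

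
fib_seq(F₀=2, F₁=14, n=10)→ F_2 = F_1 + F_0 = 16
F_3 = F_2 + F_1 = 30
F_4 = F_3 + F_2 = 46
...
= [2, 14, 16, 30, 46, 76, 122, 198, 320, 518]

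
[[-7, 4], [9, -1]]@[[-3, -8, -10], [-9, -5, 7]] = [[-15, 36, 98], [-18, -67, -97]]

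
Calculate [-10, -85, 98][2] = 98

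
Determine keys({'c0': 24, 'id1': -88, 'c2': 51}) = ['c0', 'id1', 'c2']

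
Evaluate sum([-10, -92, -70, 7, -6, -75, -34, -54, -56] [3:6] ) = -74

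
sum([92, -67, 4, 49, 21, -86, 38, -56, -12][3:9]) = -46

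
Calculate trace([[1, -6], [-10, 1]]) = diagonal: 1 + 1
= 2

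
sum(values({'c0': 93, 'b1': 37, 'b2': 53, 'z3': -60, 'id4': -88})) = 93 + 37 + 53 + (-60) + (-88)
= 35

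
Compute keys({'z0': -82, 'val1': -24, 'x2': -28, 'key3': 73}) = ['z0', 'val1', 'x2', 'key3']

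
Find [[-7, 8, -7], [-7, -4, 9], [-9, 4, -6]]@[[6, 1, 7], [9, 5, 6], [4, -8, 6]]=[[2, 89, -43], [-42, -99, -19], [-42, 59, -75]]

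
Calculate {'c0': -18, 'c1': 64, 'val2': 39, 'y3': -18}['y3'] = -18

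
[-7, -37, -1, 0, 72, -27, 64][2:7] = [-1, 0, 72, -27, 64]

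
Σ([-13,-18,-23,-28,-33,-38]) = -153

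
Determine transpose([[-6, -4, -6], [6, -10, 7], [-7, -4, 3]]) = [[-6, 6, -7], [-4, -10, -4], [-6, 7, 3]]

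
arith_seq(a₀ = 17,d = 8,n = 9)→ a_0 = 17 + 0*8 = 17
a_1 = 17 + 1*8 = 25
a_2 = 17 + 2*8 = 33
...
= [17, 25, 33, 41, 49, 57, 65, 73, 81]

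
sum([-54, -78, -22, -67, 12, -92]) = -301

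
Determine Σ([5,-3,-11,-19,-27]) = 5 + (-3) + (-11) + (-19) + (-27)
= -55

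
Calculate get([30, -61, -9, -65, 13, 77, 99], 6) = 99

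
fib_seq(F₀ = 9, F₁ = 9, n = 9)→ [9, 9, 18, 27, 45, 72, 117, 189, 306]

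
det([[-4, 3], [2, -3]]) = 6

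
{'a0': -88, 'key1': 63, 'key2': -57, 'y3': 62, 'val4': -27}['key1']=63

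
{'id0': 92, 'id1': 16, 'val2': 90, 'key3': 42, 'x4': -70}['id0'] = 92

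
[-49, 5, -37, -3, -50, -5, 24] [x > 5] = keep x where x > 5: -49✗, 5✗, -37✗, -3✗, -50✗, -5✗, 24✓
= [24]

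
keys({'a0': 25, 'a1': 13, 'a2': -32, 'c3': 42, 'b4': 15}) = ['a0', 'a1', 'a2', 'c3', 'b4']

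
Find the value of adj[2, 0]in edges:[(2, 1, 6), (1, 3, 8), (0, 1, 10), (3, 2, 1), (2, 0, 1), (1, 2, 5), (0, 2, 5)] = 1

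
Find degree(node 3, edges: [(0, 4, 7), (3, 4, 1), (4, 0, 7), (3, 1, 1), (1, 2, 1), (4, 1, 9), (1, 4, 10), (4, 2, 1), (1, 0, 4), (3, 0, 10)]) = 3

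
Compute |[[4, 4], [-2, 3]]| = 20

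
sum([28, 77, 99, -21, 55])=238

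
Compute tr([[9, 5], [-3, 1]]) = 10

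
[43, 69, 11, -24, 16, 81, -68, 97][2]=11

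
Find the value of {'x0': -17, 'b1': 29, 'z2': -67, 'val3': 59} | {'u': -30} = {'x0': -17, 'b1': 29, 'z2': -67, 'val3': 59, 'u': -30}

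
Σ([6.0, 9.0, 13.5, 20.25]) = 6.0 + 9.0 + 13.5 + 20.25
= 48.75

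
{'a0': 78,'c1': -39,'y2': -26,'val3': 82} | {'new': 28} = {'a0': 78, 'c1': -39, 'y2': -26, 'val3': 82, 'new': 28}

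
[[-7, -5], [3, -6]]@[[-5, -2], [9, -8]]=C[0][0] = (-7)*(-5) + (-5)*(9) = -10
C[0][1] = (-7)*(-2) + (-5)*(-8) = 54
C[1][0] = (3)*(-5) + (-6)*(9) = -69
C[1][1] = (3)*(-2) + (-6)*(-8) = 42
= [[-10, 54], [-69, 42]]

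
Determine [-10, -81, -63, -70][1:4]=[-81, -63, -70]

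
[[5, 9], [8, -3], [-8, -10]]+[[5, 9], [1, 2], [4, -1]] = [[10, 18], [9, -1], [-4, -11]]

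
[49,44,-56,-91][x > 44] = [49]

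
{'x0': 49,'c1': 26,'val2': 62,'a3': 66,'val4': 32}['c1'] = 26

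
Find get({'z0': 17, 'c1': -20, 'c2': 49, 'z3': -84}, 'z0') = 17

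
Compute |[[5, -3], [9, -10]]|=-23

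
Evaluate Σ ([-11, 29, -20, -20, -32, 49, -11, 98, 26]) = (-11) + 29 + (-20) + (-20) + (-32) + 49 + (-11) + 98 + 26
= 108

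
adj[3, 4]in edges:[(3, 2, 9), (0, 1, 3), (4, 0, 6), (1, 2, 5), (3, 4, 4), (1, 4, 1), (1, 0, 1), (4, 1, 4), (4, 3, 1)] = 4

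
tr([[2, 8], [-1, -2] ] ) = diagonal: 2 + (-2)
= 0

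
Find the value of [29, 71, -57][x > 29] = [71]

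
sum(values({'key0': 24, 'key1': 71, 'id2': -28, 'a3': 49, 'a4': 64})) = 180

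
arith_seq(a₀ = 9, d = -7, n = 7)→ a_0 = 9 + 0*-7 = 9
a_1 = 9 + 1*-7 = 2
a_2 = 9 + 2*-7 = -5
...
= [9, 2, -5, -12, -19, -26, -33]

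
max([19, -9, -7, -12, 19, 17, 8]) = 19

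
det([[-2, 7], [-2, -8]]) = (-2)*(-8) - (7)*(-2)
= 30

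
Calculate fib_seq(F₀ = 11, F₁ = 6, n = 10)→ F_2 = F_1 + F_0 = 17
F_3 = F_2 + F_1 = 23
F_4 = F_3 + F_2 = 40
...
= [11, 6, 17, 23, 40, 63, 103, 166, 269, 435]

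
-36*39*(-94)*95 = 12537720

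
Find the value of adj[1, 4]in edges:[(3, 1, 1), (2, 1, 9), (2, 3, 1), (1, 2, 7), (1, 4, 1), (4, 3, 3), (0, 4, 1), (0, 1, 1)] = 1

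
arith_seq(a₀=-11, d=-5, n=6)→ [-11, -16, -21, -26, -31, -36]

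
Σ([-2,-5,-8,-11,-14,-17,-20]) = -77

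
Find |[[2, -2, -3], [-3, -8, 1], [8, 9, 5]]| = (1)*(2)*det([[-8, 1], [9, 5]]) + (-1)*(-2)*det([[-3, 1], [8, 5]]) + (1)*(-3)*det([[-3, -8], [8, 9]])
= -98 + -46 + -111
= -255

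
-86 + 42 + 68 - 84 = -60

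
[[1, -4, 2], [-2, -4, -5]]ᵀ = [[1, -2], [-4, -4], [2, -5]]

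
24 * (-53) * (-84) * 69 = 7372512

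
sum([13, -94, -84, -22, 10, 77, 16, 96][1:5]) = -190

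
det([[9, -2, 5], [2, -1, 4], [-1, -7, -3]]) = (1)*(9)*det([[-1, 4], [-7, -3]]) + (-1)*(-2)*det([[2, 4], [-1, -3]]) + (1)*(5)*det([[2, -1], [-1, -7]])
= 279 + -4 + -75
= 200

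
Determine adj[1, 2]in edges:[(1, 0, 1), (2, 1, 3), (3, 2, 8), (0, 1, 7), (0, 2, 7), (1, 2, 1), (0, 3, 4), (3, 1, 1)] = 1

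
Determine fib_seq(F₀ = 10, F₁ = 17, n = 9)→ [10, 17, 27, 44, 71, 115, 186, 301, 487]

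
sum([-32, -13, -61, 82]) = (-32) + (-13) + (-61) + 82
= -24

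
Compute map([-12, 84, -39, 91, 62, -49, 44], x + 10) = -12+10=-2, 84+10=94, -39+10=-29, 91+10=101, 62+10=72, -49+10=-39, 44+10=54
= [-2, 94, -29, 101, 72, -39, 54]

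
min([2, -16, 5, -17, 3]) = -17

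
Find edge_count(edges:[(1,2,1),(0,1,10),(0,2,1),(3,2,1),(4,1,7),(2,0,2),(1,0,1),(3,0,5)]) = 8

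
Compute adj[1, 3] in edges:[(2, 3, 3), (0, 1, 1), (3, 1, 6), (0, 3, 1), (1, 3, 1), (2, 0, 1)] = 1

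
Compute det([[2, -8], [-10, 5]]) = -70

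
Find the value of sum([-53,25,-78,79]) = -27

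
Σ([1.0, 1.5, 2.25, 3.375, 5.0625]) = 1.0 + 1.5 + 2.25 + 3.375 + 5.0625
= 13.1875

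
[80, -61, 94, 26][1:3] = [-61, 94]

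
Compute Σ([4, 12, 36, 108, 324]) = 484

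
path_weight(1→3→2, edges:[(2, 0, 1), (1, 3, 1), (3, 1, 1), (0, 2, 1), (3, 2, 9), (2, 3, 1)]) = 10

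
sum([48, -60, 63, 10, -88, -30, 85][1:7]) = -20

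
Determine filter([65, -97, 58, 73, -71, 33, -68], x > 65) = [73]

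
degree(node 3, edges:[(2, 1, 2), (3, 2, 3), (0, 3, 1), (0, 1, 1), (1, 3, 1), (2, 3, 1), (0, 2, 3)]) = incident: (3,2), (0,3), (1,3), (2,3)
= 4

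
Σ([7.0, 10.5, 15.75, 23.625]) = 7.0 + 10.5 + 15.75 + 23.625
= 56.875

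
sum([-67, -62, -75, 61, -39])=-182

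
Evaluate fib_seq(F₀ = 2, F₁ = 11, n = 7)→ [2, 11, 13, 24, 37, 61, 98]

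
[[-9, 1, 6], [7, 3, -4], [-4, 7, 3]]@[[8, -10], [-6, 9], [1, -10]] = [[-72, 39], [34, -3], [-71, 73]]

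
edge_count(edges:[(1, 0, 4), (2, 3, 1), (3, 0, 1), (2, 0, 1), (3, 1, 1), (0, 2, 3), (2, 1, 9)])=7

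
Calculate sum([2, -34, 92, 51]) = 111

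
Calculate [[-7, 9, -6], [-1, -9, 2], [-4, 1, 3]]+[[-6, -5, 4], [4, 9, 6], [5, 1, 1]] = [[-13, 4, -2], [3, 0, 8], [1, 2, 4]]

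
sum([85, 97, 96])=278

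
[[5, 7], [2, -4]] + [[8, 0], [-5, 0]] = [[13, 7], [-3, -4]]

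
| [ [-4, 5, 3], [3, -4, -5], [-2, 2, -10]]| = (1)*(-4)*det([[-4, -5], [2, -10]]) + (-1)*(5)*det([[3, -5], [-2, -10]]) + (1)*(3)*det([[3, -4], [-2, 2]])
= -200 + 200 + -6
= -6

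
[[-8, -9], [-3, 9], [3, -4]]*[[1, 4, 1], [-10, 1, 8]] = [[82, -41, -80], [-93, -3, 69], [43, 8, -29]]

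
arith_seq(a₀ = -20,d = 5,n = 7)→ [-20, -15, -10, -5, 0, 5, 10]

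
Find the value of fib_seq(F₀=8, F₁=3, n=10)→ [8, 3, 11, 14, 25, 39, 64, 103, 167, 270]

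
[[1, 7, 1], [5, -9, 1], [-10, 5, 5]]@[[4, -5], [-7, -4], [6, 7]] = [[-39, -26], [89, 18], [-45, 65]]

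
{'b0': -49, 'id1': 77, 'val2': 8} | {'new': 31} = {'b0': -49, 'id1': 77, 'val2': 8, 'new': 31}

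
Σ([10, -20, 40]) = 10 + -20 + 40
= 30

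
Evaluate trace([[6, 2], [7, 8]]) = 14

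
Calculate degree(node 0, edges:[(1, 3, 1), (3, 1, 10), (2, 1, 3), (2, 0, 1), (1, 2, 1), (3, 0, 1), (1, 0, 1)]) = incident: (2,0), (3,0), (1,0)
= 3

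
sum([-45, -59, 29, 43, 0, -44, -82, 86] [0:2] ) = slice → [-45, -59]
(-45) + (-59)
= -104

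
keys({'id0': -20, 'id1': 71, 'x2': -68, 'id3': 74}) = ['id0', 'id1', 'x2', 'id3']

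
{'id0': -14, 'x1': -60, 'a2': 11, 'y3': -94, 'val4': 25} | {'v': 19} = {'id0': -14, 'x1': -60, 'a2': 11, 'y3': -94, 'val4': 25, 'v': 19}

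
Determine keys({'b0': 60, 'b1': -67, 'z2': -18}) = ['b0', 'b1', 'z2']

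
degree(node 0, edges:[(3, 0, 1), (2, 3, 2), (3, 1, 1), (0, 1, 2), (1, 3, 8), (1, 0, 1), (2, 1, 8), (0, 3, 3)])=incident: (3,0), (0,1), (1,0), (0,3)
= 4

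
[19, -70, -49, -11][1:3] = [-70, -49]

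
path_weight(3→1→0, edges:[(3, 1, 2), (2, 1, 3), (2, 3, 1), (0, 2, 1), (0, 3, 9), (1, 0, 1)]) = 3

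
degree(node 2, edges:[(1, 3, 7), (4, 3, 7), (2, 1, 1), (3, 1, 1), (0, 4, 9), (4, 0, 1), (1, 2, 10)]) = 2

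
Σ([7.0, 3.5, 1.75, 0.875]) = 13.125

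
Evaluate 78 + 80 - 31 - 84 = 43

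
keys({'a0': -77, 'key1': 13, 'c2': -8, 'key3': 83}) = ['a0', 'key1', 'c2', 'key3']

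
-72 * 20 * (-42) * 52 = 3144960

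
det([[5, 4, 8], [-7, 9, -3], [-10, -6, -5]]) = 721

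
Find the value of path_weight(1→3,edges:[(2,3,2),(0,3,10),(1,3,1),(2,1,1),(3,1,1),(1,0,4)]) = 1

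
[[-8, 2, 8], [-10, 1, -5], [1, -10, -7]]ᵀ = [[-8, -10, 1], [2, 1, -10], [8, -5, -7]]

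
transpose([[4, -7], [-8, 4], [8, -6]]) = [[4, -8, 8], [-7, 4, -6]]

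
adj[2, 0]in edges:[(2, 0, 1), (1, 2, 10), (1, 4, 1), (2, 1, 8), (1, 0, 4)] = 1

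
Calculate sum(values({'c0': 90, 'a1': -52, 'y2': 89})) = 90 + (-52) + 89
= 127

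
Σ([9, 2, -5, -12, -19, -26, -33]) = -84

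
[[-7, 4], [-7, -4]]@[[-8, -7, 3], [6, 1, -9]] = [[80, 53, -57], [32, 45, 15]]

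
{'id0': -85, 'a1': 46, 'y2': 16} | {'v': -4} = {'id0': -85, 'a1': 46, 'y2': 16, 'v': -4}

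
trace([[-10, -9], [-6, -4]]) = diagonal: (-10) + (-4)
= -14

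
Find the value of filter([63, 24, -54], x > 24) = [63]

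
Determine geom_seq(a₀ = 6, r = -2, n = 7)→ [6, -12, 24, -48, 96, -192, 384]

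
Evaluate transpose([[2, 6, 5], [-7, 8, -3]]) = [[2, -7], [6, 8], [5, -3]]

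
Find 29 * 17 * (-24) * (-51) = 603432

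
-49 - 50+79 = -20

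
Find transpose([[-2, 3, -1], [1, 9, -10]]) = [[-2, 1], [3, 9], [-1, -10]]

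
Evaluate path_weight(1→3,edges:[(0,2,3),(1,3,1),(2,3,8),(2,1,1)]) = 1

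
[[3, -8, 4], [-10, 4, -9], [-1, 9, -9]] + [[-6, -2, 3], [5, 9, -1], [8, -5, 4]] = [[-3, -10, 7], [-5, 13, -10], [7, 4, -5]]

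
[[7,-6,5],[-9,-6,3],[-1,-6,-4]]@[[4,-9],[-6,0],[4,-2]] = C[0][0] = (7)*(4) + (-6)*(-6) + (5)*(4) = 84
C[0][1] = (7)*(-9) + (-6)*(0) + (5)*(-2) = -73
C[1][0] = (-9)*(4) + (-6)*(-6) + (3)*(4) = 12
C[1][1] = (-9)*(-9) + (-6)*(0) + (3)*(-2) = 75
C[2][0] = (-1)*(4) + (-6)*(-6) + (-4)*(4) = 16
C[2][1] = (-1)*(-9) + (-6)*(0) + (-4)*(-2) = 17
= [[84, -73], [12, 75], [16, 17]]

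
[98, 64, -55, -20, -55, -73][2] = -55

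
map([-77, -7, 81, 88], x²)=[5929, 49, 6561, 7744]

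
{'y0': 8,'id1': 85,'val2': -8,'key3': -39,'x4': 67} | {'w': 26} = {'y0': 8, 'id1': 85, 'val2': -8, 'key3': -39, 'x4': 67, 'w': 26}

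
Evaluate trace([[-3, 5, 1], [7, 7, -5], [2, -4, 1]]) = diagonal: (-3) + 7 + 1
= 5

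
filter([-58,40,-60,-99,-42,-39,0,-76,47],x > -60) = [-58, 40, -42, -39, 0, 47]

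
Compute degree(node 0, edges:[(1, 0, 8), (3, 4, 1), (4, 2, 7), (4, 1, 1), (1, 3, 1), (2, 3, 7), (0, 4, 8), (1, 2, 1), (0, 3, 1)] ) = incident: (1,0), (0,4), (0,3)
= 3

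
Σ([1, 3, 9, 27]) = 1 + 3 + 9 + 27
= 40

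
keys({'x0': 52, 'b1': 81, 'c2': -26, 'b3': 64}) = ['x0', 'b1', 'c2', 'b3']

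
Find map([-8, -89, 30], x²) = [64, 7921, 900]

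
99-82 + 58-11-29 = 35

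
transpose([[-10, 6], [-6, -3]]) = [[-10, -6], [6, -3]]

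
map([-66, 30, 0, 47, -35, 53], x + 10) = [-56, 40, 10, 57, -25, 63]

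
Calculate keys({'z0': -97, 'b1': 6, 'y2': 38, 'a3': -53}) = ['z0', 'b1', 'y2', 'a3']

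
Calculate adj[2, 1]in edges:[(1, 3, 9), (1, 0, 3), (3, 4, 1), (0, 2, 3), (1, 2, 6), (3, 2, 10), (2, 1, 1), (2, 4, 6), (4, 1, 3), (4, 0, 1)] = 1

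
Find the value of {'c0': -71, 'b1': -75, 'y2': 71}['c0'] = -71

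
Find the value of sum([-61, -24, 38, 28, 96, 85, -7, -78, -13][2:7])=240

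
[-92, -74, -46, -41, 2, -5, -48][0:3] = [-92, -74, -46]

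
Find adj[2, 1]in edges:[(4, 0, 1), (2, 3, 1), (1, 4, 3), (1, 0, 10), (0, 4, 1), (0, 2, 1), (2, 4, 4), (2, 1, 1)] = 1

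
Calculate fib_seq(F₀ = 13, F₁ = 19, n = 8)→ [13, 19, 32, 51, 83, 134, 217, 351]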